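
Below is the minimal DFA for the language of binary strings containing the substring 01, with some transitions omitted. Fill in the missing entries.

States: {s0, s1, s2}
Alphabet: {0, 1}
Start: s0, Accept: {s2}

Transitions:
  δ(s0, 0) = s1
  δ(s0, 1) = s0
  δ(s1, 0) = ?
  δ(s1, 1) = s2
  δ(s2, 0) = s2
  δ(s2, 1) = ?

From the language and accept set, identify what each state tracks — s0: no 0 seen yet; s1: seen a 0, waiting for 1; s2: substring 01 seen.
Each missing δ(q, a) is the state matching the new tracked value after reading a.
δ(s1, 0) = s1; δ(s2, 1) = s2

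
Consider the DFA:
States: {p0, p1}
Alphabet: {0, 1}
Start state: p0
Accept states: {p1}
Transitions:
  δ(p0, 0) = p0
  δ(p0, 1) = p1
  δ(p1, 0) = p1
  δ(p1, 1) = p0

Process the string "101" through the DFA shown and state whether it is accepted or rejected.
Processing string "101":
  p0 --1--> p1
  p1 --0--> p1
  p1 --1--> p0
Final state: p0
Accept states: {p1}
No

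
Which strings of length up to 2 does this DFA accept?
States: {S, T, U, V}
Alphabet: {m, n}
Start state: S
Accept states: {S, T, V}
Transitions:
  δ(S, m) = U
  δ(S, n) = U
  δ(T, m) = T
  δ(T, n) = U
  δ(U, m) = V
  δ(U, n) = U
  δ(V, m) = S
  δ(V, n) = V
ε, mm, nm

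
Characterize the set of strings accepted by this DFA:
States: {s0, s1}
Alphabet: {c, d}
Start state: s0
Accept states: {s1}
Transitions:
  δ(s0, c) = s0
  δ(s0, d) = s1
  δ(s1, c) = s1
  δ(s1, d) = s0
Testing a few strings:
  'ddd' → accept
  'dcc' → accept
  'dd' → reject
  'cdc' → accept
State roles: s0=even number of d's so far; s1=odd number of d's so far
All strings over {c,d} with an odd number of d's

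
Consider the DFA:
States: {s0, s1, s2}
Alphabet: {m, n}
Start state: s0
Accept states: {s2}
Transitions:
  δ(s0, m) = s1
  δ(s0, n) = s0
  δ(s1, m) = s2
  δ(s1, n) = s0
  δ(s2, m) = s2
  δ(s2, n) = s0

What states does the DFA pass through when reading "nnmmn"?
read 'n': s0 → s0
  read 'n': s0 → s0
  read 'm': s0 → s1
  read 'm': s1 → s2
  read 'n': s2 → s0
s0 -> s0 -> s0 -> s1 -> s2 -> s0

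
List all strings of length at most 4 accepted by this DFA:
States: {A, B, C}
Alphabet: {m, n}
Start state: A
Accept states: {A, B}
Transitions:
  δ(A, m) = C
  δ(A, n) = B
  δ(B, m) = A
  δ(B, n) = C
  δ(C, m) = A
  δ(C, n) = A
ε, n, mm, mn, nm, mmn, mnn, nmn, nnm, nnn, mmmm, mmmn, mmnm, mnmm, mnmn, mnnm, nmmm, nmmn, nmnm, nnmn, nnnn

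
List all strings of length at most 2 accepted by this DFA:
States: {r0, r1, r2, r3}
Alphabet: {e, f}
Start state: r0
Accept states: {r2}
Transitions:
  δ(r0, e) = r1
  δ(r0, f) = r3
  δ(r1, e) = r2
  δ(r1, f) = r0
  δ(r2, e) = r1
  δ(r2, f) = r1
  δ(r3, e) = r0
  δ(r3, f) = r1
ee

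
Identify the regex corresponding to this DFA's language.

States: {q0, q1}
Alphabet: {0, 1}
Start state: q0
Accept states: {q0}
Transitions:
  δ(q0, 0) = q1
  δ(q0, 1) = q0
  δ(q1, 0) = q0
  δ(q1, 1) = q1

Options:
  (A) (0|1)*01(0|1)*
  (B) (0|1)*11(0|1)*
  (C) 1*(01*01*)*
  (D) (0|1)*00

Check each option against the DFA on short strings; one disagreement eliminates an option:
  (A) (0|1)*01(0|1)*: on ε the DFA stays in q0 and accepts (q0 ∈ Accept), but the regex does not match it → eliminate
  (B) (0|1)*11(0|1)*: on ε the DFA stays in q0 and accepts (q0 ∈ Accept), but the regex does not match it → eliminate
  (C) 1*(01*01*)*: agrees with the DFA on every string of length ≤ 6
  (D) (0|1)*00: on ε the DFA stays in q0 and accepts (q0 ∈ Accept), but the regex does not match it → eliminate
Only (C) is consistent with the DFA.
(C) 1*(01*01*)*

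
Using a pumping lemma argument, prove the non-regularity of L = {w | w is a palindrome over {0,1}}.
Assume L is regular with pumping length p. Idea: pumping the leading 0-block breaks the symmetry.
Choose s = 0^p 1 0^p (a palindrome of length 2p+1 ≥ p). By the pumping lemma, s = xyz with |xy| ≤ p, |y| > 0, so y = 0^k with k > 0 (xy lies entirely in the first 0^p). Then xy²z = 0^(p+k) 1 0^p, which is not a palindrome since p+k ≠ p.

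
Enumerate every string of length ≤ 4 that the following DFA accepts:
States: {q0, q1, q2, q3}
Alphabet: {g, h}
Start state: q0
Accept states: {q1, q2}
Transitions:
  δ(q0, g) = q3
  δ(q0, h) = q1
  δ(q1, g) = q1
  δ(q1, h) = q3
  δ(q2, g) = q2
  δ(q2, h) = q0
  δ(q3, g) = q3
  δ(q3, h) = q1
h, gh, hg, ggh, ghg, hgg, hhh, gggh, gghg, ghgg, ghhh, hggg, hghh, hhgh, hhhg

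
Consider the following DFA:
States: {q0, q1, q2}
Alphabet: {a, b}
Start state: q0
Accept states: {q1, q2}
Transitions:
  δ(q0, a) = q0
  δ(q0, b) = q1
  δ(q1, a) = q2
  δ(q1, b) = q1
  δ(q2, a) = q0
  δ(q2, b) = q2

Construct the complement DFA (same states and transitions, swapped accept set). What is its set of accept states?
Complement accept states = All states \ Original accept states
= {q0, q1, q2} \ {q1, q2}
{q0}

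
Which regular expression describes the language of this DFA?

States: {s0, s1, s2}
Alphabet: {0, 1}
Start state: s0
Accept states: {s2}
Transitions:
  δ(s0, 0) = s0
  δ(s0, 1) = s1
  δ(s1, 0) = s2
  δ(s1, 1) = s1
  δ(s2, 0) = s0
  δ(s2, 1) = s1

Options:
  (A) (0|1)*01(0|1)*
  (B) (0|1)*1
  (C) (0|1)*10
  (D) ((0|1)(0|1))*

Check each option against the DFA on short strings; one disagreement eliminates an option:
  (A) (0|1)*01(0|1)*: on '01' the DFA goes s0 → s0 → s1 and rejects (s1 ∉ Accept), but the regex matches it → eliminate
  (B) (0|1)*1: on '1' the DFA goes s0 → s1 and rejects (s1 ∉ Accept), but the regex matches it → eliminate
  (C) (0|1)*10: agrees with the DFA on every string of length ≤ 6
  (D) ((0|1)(0|1))*: on ε the DFA stays in s0 and rejects (s0 ∉ Accept), but the regex matches it → eliminate
Only (C) is consistent with the DFA.
(C) (0|1)*10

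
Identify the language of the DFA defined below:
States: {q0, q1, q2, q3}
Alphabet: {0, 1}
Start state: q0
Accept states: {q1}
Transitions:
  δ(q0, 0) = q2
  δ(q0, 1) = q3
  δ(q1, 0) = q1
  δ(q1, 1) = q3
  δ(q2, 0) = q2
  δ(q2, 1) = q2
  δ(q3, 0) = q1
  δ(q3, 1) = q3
Testing a few strings:
  '00' → reject
  '1' → reject
  '0' → reject
  '0100' → reject
State roles: q0=no input read; q1=started with 1, last symbol 0; q2=started with 0 (dead); q3=started with 1, last symbol 1
All binary strings that start with 1 and end with 0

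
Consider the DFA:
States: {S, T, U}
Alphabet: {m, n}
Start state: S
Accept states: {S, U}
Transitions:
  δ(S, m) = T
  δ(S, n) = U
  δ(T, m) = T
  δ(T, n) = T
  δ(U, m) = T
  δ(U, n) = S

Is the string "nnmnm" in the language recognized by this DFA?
Processing string "nnmnm":
  S --n--> U
  U --n--> S
  S --m--> T
  T --n--> T
  T --m--> T
Final state: T
Accept states: {S, U}
No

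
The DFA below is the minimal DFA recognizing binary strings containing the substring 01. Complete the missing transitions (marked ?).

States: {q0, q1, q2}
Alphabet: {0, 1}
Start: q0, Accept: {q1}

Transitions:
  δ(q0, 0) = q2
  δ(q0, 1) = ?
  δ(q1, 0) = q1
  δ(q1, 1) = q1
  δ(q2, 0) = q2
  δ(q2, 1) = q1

From the language and accept set, identify what each state tracks — q0: no 0 seen yet; q1: substring 01 seen; q2: seen a 0, waiting for 1.
Each missing δ(q, a) is the state matching the new tracked value after reading a.
δ(q0, 1) = q0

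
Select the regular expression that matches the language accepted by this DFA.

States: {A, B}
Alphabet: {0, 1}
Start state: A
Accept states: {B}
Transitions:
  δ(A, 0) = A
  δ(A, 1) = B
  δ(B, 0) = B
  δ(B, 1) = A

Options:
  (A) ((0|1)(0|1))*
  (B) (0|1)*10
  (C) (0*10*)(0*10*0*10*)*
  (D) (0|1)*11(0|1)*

Check each option against the DFA on short strings; one disagreement eliminates an option:
  (A) ((0|1)(0|1))*: on ε the DFA stays in A and rejects (A ∉ Accept), but the regex matches it → eliminate
  (B) (0|1)*10: on '1' the DFA goes A → B and accepts (B ∈ Accept), but the regex does not match it → eliminate
  (C) (0*10*)(0*10*0*10*)*: agrees with the DFA on every string of length ≤ 6
  (D) (0|1)*11(0|1)*: on '1' the DFA goes A → B and accepts (B ∈ Accept), but the regex does not match it → eliminate
Only (C) is consistent with the DFA.
(C) (0*10*)(0*10*0*10*)*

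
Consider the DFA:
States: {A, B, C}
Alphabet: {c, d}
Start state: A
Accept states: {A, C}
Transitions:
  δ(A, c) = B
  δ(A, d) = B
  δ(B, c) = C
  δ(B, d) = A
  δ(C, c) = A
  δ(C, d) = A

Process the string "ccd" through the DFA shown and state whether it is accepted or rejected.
Processing string "ccd":
  A --c--> B
  B --c--> C
  C --d--> A
Final state: A
Accept states: {A, C}
Yes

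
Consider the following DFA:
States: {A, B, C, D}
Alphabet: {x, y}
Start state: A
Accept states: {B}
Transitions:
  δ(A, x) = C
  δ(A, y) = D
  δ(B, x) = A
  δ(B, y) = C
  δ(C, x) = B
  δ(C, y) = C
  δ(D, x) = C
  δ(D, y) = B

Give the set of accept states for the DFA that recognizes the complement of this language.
Complement accept states = All states \ Original accept states
= {A, B, C, D} \ {B}
{A, C, D}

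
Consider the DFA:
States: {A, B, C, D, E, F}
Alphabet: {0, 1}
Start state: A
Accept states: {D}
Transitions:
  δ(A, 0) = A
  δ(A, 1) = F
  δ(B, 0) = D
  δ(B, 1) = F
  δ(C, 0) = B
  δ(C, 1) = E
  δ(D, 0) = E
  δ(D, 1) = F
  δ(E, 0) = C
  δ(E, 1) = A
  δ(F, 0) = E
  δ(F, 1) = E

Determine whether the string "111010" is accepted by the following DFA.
Processing string "111010":
  A --1--> F
  F --1--> E
  E --1--> A
  A --0--> A
  A --1--> F
  F --0--> E
Final state: E
Accept states: {D}
No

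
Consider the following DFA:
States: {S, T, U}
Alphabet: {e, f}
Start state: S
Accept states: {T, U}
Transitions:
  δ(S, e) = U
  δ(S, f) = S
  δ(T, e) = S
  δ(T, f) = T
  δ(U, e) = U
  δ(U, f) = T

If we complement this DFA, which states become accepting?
Complement accept states = All states \ Original accept states
= {S, T, U} \ {T, U}
{S}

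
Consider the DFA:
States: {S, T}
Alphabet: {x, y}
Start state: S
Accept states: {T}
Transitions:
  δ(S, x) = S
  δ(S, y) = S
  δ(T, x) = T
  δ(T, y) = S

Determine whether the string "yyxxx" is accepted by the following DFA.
Processing string "yyxxx":
  S --y--> S
  S --y--> S
  S --x--> S
  S --x--> S
  S --x--> S
Final state: S
Accept states: {T}
No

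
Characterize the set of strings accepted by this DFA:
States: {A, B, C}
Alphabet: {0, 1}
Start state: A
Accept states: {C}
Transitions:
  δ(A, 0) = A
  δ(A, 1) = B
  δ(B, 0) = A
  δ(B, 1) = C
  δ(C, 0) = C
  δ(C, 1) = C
Testing a few strings:
  '100' → reject
  '10' → reject
  '011' → accept
  '00' → reject
State roles: A=no progress toward 11; B=one trailing 1; C=substring 11 seen
All binary strings containing the substring 11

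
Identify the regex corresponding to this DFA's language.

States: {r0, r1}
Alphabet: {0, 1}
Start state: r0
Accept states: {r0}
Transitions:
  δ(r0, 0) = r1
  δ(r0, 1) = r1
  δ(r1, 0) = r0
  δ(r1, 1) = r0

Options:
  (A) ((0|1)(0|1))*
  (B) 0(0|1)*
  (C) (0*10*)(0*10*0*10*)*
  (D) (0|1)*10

Check each option against the DFA on short strings; one disagreement eliminates an option:
  (A) ((0|1)(0|1))*: agrees with the DFA on every string of length ≤ 6
  (B) 0(0|1)*: on ε the DFA stays in r0 and accepts (r0 ∈ Accept), but the regex does not match it → eliminate
  (C) (0*10*)(0*10*0*10*)*: on ε the DFA stays in r0 and accepts (r0 ∈ Accept), but the regex does not match it → eliminate
  (D) (0|1)*10: on ε the DFA stays in r0 and accepts (r0 ∈ Accept), but the regex does not match it → eliminate
Only (A) is consistent with the DFA.
(A) ((0|1)(0|1))*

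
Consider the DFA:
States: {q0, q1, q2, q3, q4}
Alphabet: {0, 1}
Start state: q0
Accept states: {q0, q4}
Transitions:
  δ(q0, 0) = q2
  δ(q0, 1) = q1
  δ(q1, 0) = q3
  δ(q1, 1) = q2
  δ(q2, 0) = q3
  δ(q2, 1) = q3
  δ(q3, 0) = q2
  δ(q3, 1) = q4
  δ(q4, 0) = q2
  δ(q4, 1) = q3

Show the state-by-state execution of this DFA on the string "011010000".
read '0': q0 → q2
  read '1': q2 → q3
  read '1': q3 → q4
  read '0': q4 → q2
  read '1': q2 → q3
  read '0': q3 → q2
  read '0': q2 → q3
  read '0': q3 → q2
  read '0': q2 → q3
q0 -> q2 -> q3 -> q4 -> q2 -> q3 -> q2 -> q3 -> q2 -> q3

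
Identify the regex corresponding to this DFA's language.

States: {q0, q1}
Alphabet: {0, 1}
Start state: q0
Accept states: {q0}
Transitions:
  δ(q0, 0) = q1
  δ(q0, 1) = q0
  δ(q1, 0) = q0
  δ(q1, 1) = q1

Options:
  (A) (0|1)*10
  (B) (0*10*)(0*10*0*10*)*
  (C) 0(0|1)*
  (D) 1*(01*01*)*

Check each option against the DFA on short strings; one disagreement eliminates an option:
  (A) (0|1)*10: on ε the DFA stays in q0 and accepts (q0 ∈ Accept), but the regex does not match it → eliminate
  (B) (0*10*)(0*10*0*10*)*: on ε the DFA stays in q0 and accepts (q0 ∈ Accept), but the regex does not match it → eliminate
  (C) 0(0|1)*: on ε the DFA stays in q0 and accepts (q0 ∈ Accept), but the regex does not match it → eliminate
  (D) 1*(01*01*)*: agrees with the DFA on every string of length ≤ 6
Only (D) is consistent with the DFA.
(D) 1*(01*01*)*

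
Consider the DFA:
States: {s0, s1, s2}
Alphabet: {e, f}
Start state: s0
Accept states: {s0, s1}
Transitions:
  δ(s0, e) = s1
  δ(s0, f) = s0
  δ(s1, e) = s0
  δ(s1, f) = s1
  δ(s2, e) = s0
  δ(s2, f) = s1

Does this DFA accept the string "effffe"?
Processing string "effffe":
  s0 --e--> s1
  s1 --f--> s1
  s1 --f--> s1
  s1 --f--> s1
  s1 --f--> s1
  s1 --e--> s0
Final state: s0
Accept states: {s0, s1}
Yes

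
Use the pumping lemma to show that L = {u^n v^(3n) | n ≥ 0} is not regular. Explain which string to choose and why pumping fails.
Assume L is regular with pumping length p. Idea: pumping the u-block breaks the 1:3 ratio.
Choose s = u^p v^(3p) (length 4p ≥ p). By the pumping lemma, s = xyz with |xy| ≤ p, |y| > 0, so y = u^k with k ≥ 1. Then xy²z = u^(p+k) v^(3p). For this to be in L we would need 3p = 3(p+k), i.e. 3k = 0, contradicting k ≥ 1. So xy²z ∉ L.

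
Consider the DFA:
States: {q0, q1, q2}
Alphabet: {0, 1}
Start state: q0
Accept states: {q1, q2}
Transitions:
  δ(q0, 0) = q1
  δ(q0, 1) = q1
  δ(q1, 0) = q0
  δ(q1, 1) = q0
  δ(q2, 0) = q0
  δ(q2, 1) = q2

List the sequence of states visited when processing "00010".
read '0': q0 → q1
  read '0': q1 → q0
  read '0': q0 → q1
  read '1': q1 → q0
  read '0': q0 → q1
q0 -> q1 -> q0 -> q1 -> q0 -> q1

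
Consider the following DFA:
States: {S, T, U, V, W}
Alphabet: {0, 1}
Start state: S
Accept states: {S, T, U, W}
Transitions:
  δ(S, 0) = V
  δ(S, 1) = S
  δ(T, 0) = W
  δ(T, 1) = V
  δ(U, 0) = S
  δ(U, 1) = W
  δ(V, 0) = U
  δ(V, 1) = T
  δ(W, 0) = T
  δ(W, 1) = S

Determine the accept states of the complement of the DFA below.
Complement accept states = All states \ Original accept states
= {S, T, U, V, W} \ {S, T, U, W}
{V}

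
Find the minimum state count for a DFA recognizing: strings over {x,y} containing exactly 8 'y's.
By Myhill–Nerode, count the distinguishable equivalence classes: 10 classes — having seen 0, 1, …, 8, or >8 copies of 'y'; the count-8 class is the only accepting one and >8 is dead.
10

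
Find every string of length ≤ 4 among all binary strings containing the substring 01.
01, 001, 010, 011, 101, 0001, 0010, 0011, 0100, 0101, 0110, 0111, 1001, 1010, 1011, 1101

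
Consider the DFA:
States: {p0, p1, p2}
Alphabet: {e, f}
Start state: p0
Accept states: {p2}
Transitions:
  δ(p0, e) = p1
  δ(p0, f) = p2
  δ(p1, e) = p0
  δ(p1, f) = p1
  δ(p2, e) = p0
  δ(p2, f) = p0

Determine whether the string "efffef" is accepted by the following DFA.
Processing string "efffef":
  p0 --e--> p1
  p1 --f--> p1
  p1 --f--> p1
  p1 --f--> p1
  p1 --e--> p0
  p0 --f--> p2
Final state: p2
Accept states: {p2}
Yes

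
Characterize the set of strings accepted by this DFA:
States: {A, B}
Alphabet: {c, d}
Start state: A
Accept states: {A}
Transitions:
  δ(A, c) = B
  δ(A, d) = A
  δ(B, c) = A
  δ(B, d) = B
Testing a few strings:
  'cc' → accept
  'dcd' → reject
  'ddc' → reject
  'ccc' → reject
State roles: A=even number of c's so far; B=odd number of c's so far
All strings over {c,d} with an even number of c's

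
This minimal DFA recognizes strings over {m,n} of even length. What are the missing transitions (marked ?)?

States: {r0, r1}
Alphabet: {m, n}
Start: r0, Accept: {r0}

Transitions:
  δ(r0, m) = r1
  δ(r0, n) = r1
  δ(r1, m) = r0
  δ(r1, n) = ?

From the language and accept set, identify what each state tracks — r0: even length so far; r1: odd length so far.
Each missing δ(q, a) is the state matching the new tracked value after reading a.
δ(r1, n) = r0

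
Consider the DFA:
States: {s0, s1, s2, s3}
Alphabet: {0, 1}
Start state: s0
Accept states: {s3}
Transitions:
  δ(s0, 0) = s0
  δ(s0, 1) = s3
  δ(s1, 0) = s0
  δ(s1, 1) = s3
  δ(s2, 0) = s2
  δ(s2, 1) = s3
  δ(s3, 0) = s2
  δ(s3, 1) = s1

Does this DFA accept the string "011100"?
Processing string "011100":
  s0 --0--> s0
  s0 --1--> s3
  s3 --1--> s1
  s1 --1--> s3
  s3 --0--> s2
  s2 --0--> s2
Final state: s2
Accept states: {s3}
No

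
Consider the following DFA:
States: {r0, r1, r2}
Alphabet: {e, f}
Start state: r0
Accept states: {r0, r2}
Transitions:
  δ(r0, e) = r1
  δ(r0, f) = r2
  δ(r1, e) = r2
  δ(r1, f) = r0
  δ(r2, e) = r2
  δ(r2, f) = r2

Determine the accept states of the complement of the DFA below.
Complement accept states = All states \ Original accept states
= {r0, r1, r2} \ {r0, r2}
{r1}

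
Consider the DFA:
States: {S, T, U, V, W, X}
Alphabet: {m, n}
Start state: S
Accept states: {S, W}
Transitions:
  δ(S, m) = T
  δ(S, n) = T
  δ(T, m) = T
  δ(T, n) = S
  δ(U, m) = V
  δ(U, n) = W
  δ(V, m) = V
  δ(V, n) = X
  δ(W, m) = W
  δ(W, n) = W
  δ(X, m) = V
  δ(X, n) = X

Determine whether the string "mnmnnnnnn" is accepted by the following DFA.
Processing string "mnmnnnnnn":
  S --m--> T
  T --n--> S
  S --m--> T
  T --n--> S
  S --n--> T
  T --n--> S
  S --n--> T
  T --n--> S
  S --n--> T
Final state: T
Accept states: {S, W}
No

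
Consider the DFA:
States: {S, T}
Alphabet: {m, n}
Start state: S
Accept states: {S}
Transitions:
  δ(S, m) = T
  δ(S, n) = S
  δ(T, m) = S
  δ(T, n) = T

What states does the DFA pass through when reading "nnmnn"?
read 'n': S → S
  read 'n': S → S
  read 'm': S → T
  read 'n': T → T
  read 'n': T → T
S -> S -> S -> T -> T -> T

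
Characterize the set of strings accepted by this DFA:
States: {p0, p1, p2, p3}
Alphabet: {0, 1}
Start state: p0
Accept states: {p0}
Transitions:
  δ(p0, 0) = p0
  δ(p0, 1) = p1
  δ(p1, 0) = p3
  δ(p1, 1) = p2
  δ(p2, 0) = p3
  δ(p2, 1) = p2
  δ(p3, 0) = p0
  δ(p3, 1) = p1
Testing a few strings:
  '11' → reject
  '0011' → reject
  '1011' → reject
  '0000' → accept
State roles: p0=value ≡ 0 (mod 4); p1=value ≡ 1 (mod 4); p2=value ≡ 3 (mod 4); p3=value ≡ 2 (mod 4)
All binary strings representing a multiple of 4 (read in base 2; leading zeros allowed and ε counts as 0)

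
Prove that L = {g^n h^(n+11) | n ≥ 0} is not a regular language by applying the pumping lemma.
Assume L is regular with pumping length p. Idea: pumping the g-block breaks the fixed offset of 11.
Choose s = g^p h^(p+11) ∈ L. By the pumping lemma, s = xyz with |xy| ≤ p, |y| > 0, so y = g^k with k ≥ 1. Then xy²z = g^(p+k) h^(p+11). For this to be in L we would need p+11 = (p+k)+11, i.e. k = 0, contradicting k ≥ 1. So xy²z ∉ L.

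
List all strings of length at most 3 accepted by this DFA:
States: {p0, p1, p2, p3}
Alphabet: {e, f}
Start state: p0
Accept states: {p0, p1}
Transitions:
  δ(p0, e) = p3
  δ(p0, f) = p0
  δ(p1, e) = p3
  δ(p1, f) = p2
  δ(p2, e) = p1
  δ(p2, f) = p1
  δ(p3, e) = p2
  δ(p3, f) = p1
ε, f, ef, ff, eee, eef, fef, fff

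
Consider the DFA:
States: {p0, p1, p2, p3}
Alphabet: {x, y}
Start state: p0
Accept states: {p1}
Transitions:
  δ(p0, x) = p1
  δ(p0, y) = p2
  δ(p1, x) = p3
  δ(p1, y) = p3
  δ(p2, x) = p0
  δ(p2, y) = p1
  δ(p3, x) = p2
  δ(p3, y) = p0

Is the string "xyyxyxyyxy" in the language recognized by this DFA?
Processing string "xyyxyxyyxy":
  p0 --x--> p1
  p1 --y--> p3
  p3 --y--> p0
  p0 --x--> p1
  p1 --y--> p3
  p3 --x--> p2
  p2 --y--> p1
  p1 --y--> p3
  p3 --x--> p2
  p2 --y--> p1
Final state: p1
Accept states: {p1}
Yes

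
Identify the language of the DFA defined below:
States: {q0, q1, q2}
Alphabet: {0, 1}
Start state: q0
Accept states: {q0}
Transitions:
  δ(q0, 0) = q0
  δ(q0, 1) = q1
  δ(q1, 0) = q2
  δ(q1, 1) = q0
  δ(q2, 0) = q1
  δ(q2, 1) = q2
Testing a few strings:
  '0001' → reject
  '1' → reject
  '11' → accept
  '1110' → reject
State roles: q0=value ≡ 0 (mod 3); q1=value ≡ 1 (mod 3); q2=value ≡ 2 (mod 3)
All binary strings representing a multiple of 3 (read in base 2; leading zeros allowed and ε counts as 0)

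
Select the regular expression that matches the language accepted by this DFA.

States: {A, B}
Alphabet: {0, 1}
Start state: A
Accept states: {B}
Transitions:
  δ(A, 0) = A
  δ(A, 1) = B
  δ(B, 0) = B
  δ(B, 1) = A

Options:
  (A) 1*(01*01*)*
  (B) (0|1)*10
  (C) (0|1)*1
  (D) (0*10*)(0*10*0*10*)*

Check each option against the DFA on short strings; one disagreement eliminates an option:
  (A) 1*(01*01*)*: on ε the DFA stays in A and rejects (A ∉ Accept), but the regex matches it → eliminate
  (B) (0|1)*10: on '1' the DFA goes A → B and accepts (B ∈ Accept), but the regex does not match it → eliminate
  (C) (0|1)*1: on '10' the DFA goes A → B → B and accepts (B ∈ Accept), but the regex does not match it → eliminate
  (D) (0*10*)(0*10*0*10*)*: agrees with the DFA on every string of length ≤ 6
Only (D) is consistent with the DFA.
(D) (0*10*)(0*10*0*10*)*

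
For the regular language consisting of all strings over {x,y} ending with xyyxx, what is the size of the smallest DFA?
By Myhill–Nerode, count the distinguishable equivalence classes: 6 classes — one per longest suffix of the input that is a prefix of 'xyyxx' (lengths 0 through 5); only the length-5 class is accepting.
6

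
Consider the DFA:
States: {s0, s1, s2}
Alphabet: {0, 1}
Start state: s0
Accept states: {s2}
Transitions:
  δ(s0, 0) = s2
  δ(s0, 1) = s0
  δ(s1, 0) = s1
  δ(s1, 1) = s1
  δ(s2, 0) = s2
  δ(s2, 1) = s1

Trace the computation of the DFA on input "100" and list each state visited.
read '1': s0 → s0
  read '0': s0 → s2
  read '0': s2 → s2
s0 -> s0 -> s2 -> s2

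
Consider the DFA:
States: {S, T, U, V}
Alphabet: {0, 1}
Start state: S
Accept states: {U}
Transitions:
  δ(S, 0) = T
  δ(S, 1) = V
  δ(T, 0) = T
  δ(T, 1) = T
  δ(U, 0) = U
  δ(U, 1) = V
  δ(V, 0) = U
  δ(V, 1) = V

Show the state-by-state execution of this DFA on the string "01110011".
read '0': S → T
  read '1': T → T
  read '1': T → T
  read '1': T → T
  read '0': T → T
  read '0': T → T
  read '1': T → T
  read '1': T → T
S -> T -> T -> T -> T -> T -> T -> T -> T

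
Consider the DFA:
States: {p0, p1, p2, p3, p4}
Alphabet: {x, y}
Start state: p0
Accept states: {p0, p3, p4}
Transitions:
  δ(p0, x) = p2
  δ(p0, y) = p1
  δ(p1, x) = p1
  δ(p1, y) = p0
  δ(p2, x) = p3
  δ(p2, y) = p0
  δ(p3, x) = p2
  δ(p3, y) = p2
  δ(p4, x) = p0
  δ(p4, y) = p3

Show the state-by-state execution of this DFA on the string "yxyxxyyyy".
read 'y': p0 → p1
  read 'x': p1 → p1
  read 'y': p1 → p0
  read 'x': p0 → p2
  read 'x': p2 → p3
  read 'y': p3 → p2
  read 'y': p2 → p0
  read 'y': p0 → p1
  read 'y': p1 → p0
p0 -> p1 -> p1 -> p0 -> p2 -> p3 -> p2 -> p0 -> p1 -> p0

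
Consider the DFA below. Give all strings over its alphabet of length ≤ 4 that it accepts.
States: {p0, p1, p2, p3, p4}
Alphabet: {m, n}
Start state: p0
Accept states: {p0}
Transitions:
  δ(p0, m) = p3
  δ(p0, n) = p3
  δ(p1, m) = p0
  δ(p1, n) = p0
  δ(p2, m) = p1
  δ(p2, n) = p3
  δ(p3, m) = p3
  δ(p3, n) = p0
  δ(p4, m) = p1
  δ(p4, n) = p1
ε, mn, nn, mmn, nmn, mmmn, mnmn, mnnn, nmmn, nnmn, nnnn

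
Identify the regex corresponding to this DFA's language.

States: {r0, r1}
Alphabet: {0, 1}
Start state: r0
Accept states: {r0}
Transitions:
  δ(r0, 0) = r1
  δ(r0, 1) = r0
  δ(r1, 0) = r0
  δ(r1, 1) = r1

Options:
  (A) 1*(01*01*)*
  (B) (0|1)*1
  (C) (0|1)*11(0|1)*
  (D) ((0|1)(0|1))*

Check each option against the DFA on short strings; one disagreement eliminates an option:
  (A) 1*(01*01*)*: agrees with the DFA on every string of length ≤ 6
  (B) (0|1)*1: on ε the DFA stays in r0 and accepts (r0 ∈ Accept), but the regex does not match it → eliminate
  (C) (0|1)*11(0|1)*: on ε the DFA stays in r0 and accepts (r0 ∈ Accept), but the regex does not match it → eliminate
  (D) ((0|1)(0|1))*: on '1' the DFA goes r0 → r0 and accepts (r0 ∈ Accept), but the regex does not match it → eliminate
Only (A) is consistent with the DFA.
(A) 1*(01*01*)*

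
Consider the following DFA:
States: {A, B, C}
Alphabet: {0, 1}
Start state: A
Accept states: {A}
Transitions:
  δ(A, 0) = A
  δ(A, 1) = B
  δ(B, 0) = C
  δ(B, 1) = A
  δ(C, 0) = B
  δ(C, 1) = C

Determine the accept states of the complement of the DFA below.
Complement accept states = All states \ Original accept states
= {A, B, C} \ {A}
{B, C}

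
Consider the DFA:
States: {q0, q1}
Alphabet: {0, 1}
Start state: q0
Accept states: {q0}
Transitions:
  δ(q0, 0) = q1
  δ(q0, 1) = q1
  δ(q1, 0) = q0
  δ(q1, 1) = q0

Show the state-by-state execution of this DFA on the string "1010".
read '1': q0 → q1
  read '0': q1 → q0
  read '1': q0 → q1
  read '0': q1 → q0
q0 -> q1 -> q0 -> q1 -> q0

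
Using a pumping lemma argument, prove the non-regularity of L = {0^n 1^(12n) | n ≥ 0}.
Assume L is regular with pumping length p. Idea: pumping the 0-block breaks the 1:12 ratio.
Choose s = 0^p 1^(12p) (length 13p ≥ p). By the pumping lemma, s = xyz with |xy| ≤ p, |y| > 0, so y = 0^k with k ≥ 1. Then xy²z = 0^(p+k) 1^(12p). For this to be in L we would need 12p = 12(p+k), i.e. 12k = 0, contradicting k ≥ 1. So xy²z ∉ L.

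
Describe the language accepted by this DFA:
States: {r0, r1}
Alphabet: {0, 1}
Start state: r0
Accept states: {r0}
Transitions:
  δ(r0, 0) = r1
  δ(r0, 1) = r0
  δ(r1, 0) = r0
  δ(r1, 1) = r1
Testing a few strings:
  '10' → reject
  '101' → reject
  '1' → accept
  '100' → accept
State roles: r0=even number of 0's so far; r1=odd number of 0's so far
All binary strings with an even number of 0's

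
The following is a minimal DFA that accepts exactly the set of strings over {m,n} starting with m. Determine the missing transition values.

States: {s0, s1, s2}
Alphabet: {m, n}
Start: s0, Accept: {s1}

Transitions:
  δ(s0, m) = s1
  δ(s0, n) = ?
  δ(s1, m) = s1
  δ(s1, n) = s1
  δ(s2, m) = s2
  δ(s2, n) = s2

From the language and accept set, identify what each state tracks — s0: no input read; s1: started with m; s2: started with n (dead).
Each missing δ(q, a) is the state matching the new tracked value after reading a.
δ(s0, n) = s2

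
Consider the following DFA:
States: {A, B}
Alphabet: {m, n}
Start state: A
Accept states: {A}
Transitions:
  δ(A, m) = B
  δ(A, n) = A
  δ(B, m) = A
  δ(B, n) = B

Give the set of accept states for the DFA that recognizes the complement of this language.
Complement accept states = All states \ Original accept states
= {A, B} \ {A}
{B}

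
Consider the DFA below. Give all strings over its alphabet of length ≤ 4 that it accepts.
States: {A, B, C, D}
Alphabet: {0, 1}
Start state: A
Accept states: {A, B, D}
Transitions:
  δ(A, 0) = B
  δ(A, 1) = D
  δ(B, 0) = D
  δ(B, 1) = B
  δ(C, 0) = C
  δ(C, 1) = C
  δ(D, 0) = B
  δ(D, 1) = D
ε, 0, 1, 00, 01, 10, 11, 000, 001, 010, 011, 100, 101, 110, 111, 0000, 0001, 0010, 0011, 0100, 0101, 0110, 0111, 1000, 1001, 1010, 1011, 1100, 1101, 1110, 1111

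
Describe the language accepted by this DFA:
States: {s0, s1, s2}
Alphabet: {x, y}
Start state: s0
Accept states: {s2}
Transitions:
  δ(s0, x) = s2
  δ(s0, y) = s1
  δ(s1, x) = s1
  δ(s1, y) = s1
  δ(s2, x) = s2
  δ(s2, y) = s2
Testing a few strings:
  'yyy' → reject
  'yxy' → reject
  'x' → accept
  'xy' → accept
State roles: s0=no input read; s1=started with y (dead); s2=started with x
All strings over {x,y} starting with x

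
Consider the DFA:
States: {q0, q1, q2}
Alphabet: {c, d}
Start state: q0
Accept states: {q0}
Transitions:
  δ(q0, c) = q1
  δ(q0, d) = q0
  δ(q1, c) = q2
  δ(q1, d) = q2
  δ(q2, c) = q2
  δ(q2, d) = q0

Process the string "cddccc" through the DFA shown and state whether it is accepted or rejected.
Processing string "cddccc":
  q0 --c--> q1
  q1 --d--> q2
  q2 --d--> q0
  q0 --c--> q1
  q1 --c--> q2
  q2 --c--> q2
Final state: q2
Accept states: {q0}
No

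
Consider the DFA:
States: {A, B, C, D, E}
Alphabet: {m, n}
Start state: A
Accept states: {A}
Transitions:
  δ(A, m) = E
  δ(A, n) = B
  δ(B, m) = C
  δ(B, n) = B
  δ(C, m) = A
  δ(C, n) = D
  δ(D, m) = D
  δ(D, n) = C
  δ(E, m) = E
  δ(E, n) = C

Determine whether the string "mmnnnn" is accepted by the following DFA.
Processing string "mmnnnn":
  A --m--> E
  E --m--> E
  E --n--> C
  C --n--> D
  D --n--> C
  C --n--> D
Final state: D
Accept states: {A}
No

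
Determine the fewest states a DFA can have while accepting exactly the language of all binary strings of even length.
By Myhill–Nerode, count the distinguishable equivalence classes: two classes — parity of the length.
2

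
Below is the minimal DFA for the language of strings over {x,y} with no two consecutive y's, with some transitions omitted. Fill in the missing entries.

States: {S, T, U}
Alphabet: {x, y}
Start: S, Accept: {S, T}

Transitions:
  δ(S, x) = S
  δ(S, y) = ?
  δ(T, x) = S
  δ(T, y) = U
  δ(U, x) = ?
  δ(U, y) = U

From the language and accept set, identify what each state tracks — S: last symbol not y (ok); T: last symbol y (ok); U: saw yy (dead).
Each missing δ(q, a) is the state matching the new tracked value after reading a.
δ(S, y) = T; δ(U, x) = U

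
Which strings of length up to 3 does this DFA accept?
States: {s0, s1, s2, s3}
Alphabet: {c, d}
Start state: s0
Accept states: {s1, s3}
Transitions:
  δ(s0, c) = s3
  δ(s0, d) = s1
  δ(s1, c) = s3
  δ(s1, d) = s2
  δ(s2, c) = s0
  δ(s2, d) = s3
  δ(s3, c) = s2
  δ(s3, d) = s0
c, d, dc, ccd, cdc, cdd, ddd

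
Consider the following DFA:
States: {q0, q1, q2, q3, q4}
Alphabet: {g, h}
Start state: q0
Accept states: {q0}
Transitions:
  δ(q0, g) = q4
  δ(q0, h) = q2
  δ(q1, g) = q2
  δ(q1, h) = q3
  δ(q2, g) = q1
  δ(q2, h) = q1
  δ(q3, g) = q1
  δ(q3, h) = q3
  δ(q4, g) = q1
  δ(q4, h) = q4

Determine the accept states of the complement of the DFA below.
Complement accept states = All states \ Original accept states
= {q0, q1, q2, q3, q4} \ {q0}
{q1, q2, q3, q4}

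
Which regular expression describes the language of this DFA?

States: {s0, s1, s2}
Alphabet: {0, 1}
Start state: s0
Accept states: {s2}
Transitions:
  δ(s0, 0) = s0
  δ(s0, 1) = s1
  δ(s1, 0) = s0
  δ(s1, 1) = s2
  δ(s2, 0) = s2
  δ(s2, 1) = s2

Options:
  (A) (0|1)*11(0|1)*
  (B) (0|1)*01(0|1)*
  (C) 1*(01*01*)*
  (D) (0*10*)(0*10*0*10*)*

Check each option against the DFA on short strings; one disagreement eliminates an option:
  (A) (0|1)*11(0|1)*: agrees with the DFA on every string of length ≤ 6
  (B) (0|1)*01(0|1)*: on '01' the DFA goes s0 → s0 → s1 and rejects (s1 ∉ Accept), but the regex matches it → eliminate
  (C) 1*(01*01*)*: on ε the DFA stays in s0 and rejects (s0 ∉ Accept), but the regex matches it → eliminate
  (D) (0*10*)(0*10*0*10*)*: on '1' the DFA goes s0 → s1 and rejects (s1 ∉ Accept), but the regex matches it → eliminate
Only (A) is consistent with the DFA.
(A) (0|1)*11(0|1)*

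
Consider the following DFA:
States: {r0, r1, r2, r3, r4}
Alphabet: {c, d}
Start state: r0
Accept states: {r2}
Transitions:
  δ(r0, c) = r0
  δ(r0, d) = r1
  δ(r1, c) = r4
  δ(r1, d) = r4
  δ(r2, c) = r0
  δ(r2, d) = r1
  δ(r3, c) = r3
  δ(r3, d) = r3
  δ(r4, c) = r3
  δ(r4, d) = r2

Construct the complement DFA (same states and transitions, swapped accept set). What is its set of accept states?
Complement accept states = All states \ Original accept states
= {r0, r1, r2, r3, r4} \ {r2}
{r0, r1, r3, r4}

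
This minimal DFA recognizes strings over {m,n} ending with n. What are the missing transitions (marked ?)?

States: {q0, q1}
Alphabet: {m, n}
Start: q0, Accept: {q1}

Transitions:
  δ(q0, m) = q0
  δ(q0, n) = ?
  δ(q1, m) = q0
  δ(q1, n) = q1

From the language and accept set, identify what each state tracks — q0: last symbol not n; q1: last symbol is n.
Each missing δ(q, a) is the state matching the new tracked value after reading a.
δ(q0, n) = q1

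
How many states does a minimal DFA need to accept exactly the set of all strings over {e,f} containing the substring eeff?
By Myhill–Nerode, count the distinguishable equivalence classes: 5 classes — one per longest suffix of the input that is a prefix of 'eeff' (lengths 0 through 3), plus an absorbing 'already seen eeff' class.
5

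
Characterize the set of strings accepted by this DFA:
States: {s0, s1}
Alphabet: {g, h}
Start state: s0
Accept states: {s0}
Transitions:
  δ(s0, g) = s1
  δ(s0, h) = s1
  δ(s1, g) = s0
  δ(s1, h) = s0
Testing a few strings:
  'hh' → accept
  'gh' → accept
  'h' → reject
  'g' → reject
State roles: s0=even length so far; s1=odd length so far
All strings over {g,h} of even length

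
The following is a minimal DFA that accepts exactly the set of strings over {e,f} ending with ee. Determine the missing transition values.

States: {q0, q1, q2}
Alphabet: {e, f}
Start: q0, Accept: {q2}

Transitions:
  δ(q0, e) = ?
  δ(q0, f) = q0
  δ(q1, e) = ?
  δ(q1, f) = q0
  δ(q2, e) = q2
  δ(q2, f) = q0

From the language and accept set, identify what each state tracks — q0: last symbol not e; q1: one trailing e; q2: two trailing e's.
Each missing δ(q, a) is the state matching the new tracked value after reading a.
δ(q0, e) = q1; δ(q1, e) = q2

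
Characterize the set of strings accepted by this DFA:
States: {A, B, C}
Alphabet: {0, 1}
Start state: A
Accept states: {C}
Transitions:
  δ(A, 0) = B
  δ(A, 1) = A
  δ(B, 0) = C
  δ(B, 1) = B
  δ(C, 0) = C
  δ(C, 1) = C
Testing a few strings:
  '00' → accept
  '000' → accept
  '010' → accept
  '1' → reject
State roles: A=zero 0's seen; B=one 0 seen; C=≥ two 0's seen
All binary strings containing at least two 0's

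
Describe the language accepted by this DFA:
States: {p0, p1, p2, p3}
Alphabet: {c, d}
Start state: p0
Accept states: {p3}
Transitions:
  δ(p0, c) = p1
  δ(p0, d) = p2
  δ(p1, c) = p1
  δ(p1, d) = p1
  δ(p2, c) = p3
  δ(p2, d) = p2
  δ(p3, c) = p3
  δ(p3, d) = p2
Testing a few strings:
  'c' → reject
  'ddc' → accept
  'ddcc' → accept
  'd' → reject
State roles: p0=no input read; p1=started with c (dead); p2=started with d, last symbol d; p3=started with d, last symbol c
All strings over {c,d} that start with d and end with c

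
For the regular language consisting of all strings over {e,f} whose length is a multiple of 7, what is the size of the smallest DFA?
By Myhill–Nerode, count the distinguishable equivalence classes: 7 classes — one per residue of the length mod 7; class i is distinguished from class j by any string of length (7 − i) mod 7.
7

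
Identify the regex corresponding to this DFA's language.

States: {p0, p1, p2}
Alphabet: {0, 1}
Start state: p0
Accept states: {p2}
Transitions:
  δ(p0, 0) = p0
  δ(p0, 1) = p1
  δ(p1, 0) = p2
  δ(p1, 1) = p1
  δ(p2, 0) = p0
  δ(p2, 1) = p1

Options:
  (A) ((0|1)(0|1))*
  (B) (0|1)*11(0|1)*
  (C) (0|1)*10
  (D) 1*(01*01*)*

Check each option against the DFA on short strings; one disagreement eliminates an option:
  (A) ((0|1)(0|1))*: on ε the DFA stays in p0 and rejects (p0 ∉ Accept), but the regex matches it → eliminate
  (B) (0|1)*11(0|1)*: on '10' the DFA goes p0 → p1 → p2 and accepts (p2 ∈ Accept), but the regex does not match it → eliminate
  (C) (0|1)*10: agrees with the DFA on every string of length ≤ 6
  (D) 1*(01*01*)*: on ε the DFA stays in p0 and rejects (p0 ∉ Accept), but the regex matches it → eliminate
Only (C) is consistent with the DFA.
(C) (0|1)*10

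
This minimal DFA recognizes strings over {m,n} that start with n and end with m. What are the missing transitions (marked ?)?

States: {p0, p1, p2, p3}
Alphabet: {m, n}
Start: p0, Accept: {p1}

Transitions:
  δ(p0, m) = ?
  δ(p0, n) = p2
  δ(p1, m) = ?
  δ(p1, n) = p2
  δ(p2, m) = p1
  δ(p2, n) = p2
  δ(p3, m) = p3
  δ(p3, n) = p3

From the language and accept set, identify what each state tracks — p0: no input read; p1: started with n, last symbol m; p2: started with n, last symbol n; p3: started with m (dead).
Each missing δ(q, a) is the state matching the new tracked value after reading a.
δ(p0, m) = p3; δ(p1, m) = p1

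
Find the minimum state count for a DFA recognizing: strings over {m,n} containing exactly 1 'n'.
By Myhill–Nerode, count the distinguishable equivalence classes: 3 classes — having seen 0, 1, or >1 copies of 'n'; the count-1 class is the only accepting one and >1 is dead.
3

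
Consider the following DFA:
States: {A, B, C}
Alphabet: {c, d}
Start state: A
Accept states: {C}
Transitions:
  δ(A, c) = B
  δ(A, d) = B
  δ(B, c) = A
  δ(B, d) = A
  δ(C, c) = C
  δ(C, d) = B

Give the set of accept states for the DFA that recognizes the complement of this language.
Complement accept states = All states \ Original accept states
= {A, B, C} \ {C}
{A, B}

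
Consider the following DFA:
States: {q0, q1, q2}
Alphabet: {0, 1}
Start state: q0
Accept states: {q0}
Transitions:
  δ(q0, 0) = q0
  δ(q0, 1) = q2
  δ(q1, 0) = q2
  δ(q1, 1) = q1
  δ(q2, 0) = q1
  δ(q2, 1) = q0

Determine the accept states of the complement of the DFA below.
Complement accept states = All states \ Original accept states
= {q0, q1, q2} \ {q0}
{q1, q2}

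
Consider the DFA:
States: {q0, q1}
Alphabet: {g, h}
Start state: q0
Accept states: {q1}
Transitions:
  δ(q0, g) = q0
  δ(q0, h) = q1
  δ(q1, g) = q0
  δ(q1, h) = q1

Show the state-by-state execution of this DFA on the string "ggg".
read 'g': q0 → q0
  read 'g': q0 → q0
  read 'g': q0 → q0
q0 -> q0 -> q0 -> q0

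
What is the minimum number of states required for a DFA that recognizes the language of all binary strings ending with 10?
By Myhill–Nerode, count the distinguishable equivalence classes: 3 classes — one per longest suffix of the input that is a prefix of '10' (lengths 0 through 2); only the length-2 class is accepting.
3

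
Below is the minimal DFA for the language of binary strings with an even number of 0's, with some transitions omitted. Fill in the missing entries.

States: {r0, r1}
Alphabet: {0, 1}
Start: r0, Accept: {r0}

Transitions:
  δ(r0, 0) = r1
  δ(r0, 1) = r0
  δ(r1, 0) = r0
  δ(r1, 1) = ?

From the language and accept set, identify what each state tracks — r0: even number of 0's so far; r1: odd number of 0's so far.
Each missing δ(q, a) is the state matching the new tracked value after reading a.
δ(r1, 1) = r1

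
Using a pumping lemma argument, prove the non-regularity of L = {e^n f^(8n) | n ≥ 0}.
Assume L is regular with pumping length p. Idea: pumping the e-block breaks the 1:8 ratio.
Choose s = e^p f^(8p) (length 9p ≥ p). By the pumping lemma, s = xyz with |xy| ≤ p, |y| > 0, so y = e^k with k ≥ 1. Then xy²z = e^(p+k) f^(8p). For this to be in L we would need 8p = 8(p+k), i.e. 8k = 0, contradicting k ≥ 1. So xy²z ∉ L.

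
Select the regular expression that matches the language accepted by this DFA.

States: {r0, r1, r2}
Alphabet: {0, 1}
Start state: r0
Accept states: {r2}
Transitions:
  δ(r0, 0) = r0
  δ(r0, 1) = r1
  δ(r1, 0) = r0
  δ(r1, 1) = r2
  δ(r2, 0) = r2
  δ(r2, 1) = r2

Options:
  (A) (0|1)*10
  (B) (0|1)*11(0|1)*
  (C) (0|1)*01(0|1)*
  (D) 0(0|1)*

Check each option against the DFA on short strings; one disagreement eliminates an option:
  (A) (0|1)*10: on '10' the DFA goes r0 → r1 → r0 and rejects (r0 ∉ Accept), but the regex matches it → eliminate
  (B) (0|1)*11(0|1)*: agrees with the DFA on every string of length ≤ 6
  (C) (0|1)*01(0|1)*: on '01' the DFA goes r0 → r0 → r1 and rejects (r1 ∉ Accept), but the regex matches it → eliminate
  (D) 0(0|1)*: on '0' the DFA goes r0 → r0 and rejects (r0 ∉ Accept), but the regex matches it → eliminate
Only (B) is consistent with the DFA.
(B) (0|1)*11(0|1)*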